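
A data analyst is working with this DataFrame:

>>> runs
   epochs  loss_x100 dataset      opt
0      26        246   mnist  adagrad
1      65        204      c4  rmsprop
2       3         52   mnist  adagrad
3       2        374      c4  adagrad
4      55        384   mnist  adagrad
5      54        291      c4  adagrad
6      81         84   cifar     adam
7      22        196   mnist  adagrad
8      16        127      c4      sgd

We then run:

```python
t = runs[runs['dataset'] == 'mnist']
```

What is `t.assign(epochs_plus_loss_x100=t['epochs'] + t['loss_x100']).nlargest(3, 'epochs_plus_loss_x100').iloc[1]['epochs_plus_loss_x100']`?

filter rows where dataset == 'mnist':
   epochs  loss_x100 dataset      opt
0      26        246   mnist  adagrad
2       3         52   mnist  adagrad
4      55        384   mnist  adagrad
7      22        196   mnist  adagrad
add column epochs_plus_loss_x100 = t['epochs'] + t['loss_x100']:
   epochs  loss_x100 dataset      opt  epochs_plus_loss_x100
0      26        246   mnist  adagrad                    272
2       3         52   mnist  adagrad                     55
4      55        384   mnist  adagrad                    439
7      22        196   mnist  adagrad                    218
take 3 rows with largest epochs_plus_loss_x100:
   epochs  loss_x100 dataset      opt  epochs_plus_loss_x100
4      55        384   mnist  adagrad                    439
0      26        246   mnist  adagrad                    272
7      22        196   mnist  adagrad                    218
Finally, value at position 1, column 'epochs_plus_loss_x100' = 272.

272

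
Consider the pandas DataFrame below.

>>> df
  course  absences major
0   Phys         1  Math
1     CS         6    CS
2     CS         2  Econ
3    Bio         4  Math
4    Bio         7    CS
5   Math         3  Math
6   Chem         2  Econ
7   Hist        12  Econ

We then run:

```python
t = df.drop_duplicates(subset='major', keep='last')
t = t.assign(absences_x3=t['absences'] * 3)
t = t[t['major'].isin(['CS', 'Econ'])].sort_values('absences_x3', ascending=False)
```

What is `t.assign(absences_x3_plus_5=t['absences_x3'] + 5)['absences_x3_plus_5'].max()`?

drop duplicate major (keep=last):
  course  absences major
4    Bio         7    CS
5   Math         3  Math
7   Hist        12  Econ
add column absences_x3 = t['absences'] * 3:
  course  absences major  absences_x3
4    Bio         7    CS           21
5   Math         3  Math            9
7   Hist        12  Econ           36
filter rows where major in ['CS', 'Econ']:
  course  absences major  absences_x3
4    Bio         7    CS           21
7   Hist        12  Econ           36
sort by absences_x3 descending:
  course  absences major  absences_x3
7   Hist        12  Econ           36
4    Bio         7    CS           21
add column absences_x3_plus_5 = t['absences_x3'] + 5:
  course  absences major  absences_x3  absences_x3_plus_5
7   Hist        12  Econ           36                  41
4    Bio         7    CS           21                  26
Reading off the max of column 'absences_x3_plus_5', we get 41.

41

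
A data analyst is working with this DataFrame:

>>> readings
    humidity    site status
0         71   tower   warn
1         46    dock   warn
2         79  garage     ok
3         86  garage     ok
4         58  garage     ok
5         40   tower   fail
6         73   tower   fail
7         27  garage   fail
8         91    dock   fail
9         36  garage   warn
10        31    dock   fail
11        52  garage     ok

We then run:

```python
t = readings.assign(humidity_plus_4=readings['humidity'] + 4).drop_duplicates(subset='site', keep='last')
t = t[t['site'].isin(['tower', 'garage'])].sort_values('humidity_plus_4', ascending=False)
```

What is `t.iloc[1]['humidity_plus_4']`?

add column humidity_plus_4 = readings['humidity'] + 4:
    humidity    site status  humidity_plus_4
0         71   tower   warn               75
1         46    dock   warn               50
2         79  garage     ok               83
3         86  garage     ok               90
4         58  garage     ok               62
5         40   tower   fail               44
6         73   tower   fail               77
7         27  garage   fail               31
8         91    dock   fail               95
9         36  garage   warn               40
10        31    dock   fail               35
11        52  garage     ok               56
drop duplicate site (keep=last):
    humidity    site status  humidity_plus_4
6         73   tower   fail               77
10        31    dock   fail               35
11        52  garage     ok               56
filter rows where site in ['tower', 'garage']:
    humidity    site status  humidity_plus_4
6         73   tower   fail               77
11        52  garage     ok               56
sort by humidity_plus_4 descending:
    humidity    site status  humidity_plus_4
6         73   tower   fail               77
11        52  garage     ok               56
value at position 1, column 'humidity_plus_4' → 56

56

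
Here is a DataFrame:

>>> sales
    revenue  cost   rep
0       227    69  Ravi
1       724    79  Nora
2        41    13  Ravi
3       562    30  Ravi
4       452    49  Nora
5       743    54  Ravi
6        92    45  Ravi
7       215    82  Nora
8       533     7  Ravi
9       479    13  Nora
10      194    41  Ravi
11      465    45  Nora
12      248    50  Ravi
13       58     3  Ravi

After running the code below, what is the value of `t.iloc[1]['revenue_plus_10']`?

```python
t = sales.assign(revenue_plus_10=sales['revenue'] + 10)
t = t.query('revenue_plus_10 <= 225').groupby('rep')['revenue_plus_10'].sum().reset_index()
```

425

add column revenue_plus_10 = sales['revenue'] + 10:
    revenue  cost   rep  revenue_plus_10
0       227    69  Ravi              237
1       724    79  Nora              734
2        41    13  Ravi               51
3       562    30  Ravi              572
4       452    49  Nora              462
5       743    54  Ravi              753
6        92    45  Ravi              102
7       215    82  Nora              225
8       533     7  Ravi              543
9       479    13  Nora              489
10      194    41  Ravi              204
11      465    45  Nora              475
12      248    50  Ravi              258
13       58     3  Ravi               68
filter rows where revenue_plus_10 <= 225:
    revenue  cost   rep  revenue_plus_10
2        41    13  Ravi               51
6        92    45  Ravi              102
7       215    82  Nora              225
10      194    41  Ravi              204
13       58     3  Ravi               68
group by rep, sum of revenue_plus_10:
rep
Nora    225
Ravi    425
Name: revenue_plus_10, dtype: int64
reset_index():
    rep  revenue_plus_10
0  Nora              225
1  Ravi              425
Hence 425.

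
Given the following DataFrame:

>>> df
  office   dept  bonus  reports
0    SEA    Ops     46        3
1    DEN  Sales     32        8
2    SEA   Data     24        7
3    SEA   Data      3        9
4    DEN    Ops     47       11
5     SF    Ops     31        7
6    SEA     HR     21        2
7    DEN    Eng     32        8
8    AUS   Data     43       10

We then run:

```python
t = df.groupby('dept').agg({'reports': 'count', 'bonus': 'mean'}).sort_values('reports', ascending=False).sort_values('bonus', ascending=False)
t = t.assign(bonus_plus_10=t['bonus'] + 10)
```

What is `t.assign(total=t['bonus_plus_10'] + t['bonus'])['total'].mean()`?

group by dept: count(reports), mean(bonus):
       reports      bonus
dept                     
Data         3  23.333333
Eng          1  32.000000
HR           1  21.000000
Ops          3  41.333333
Sales        1  32.000000
sort by reports descending:
       reports      bonus
dept                     
Data         3  23.333333
Ops          3  41.333333
Eng          1  32.000000
HR           1  21.000000
Sales        1  32.000000
sort by bonus descending:
       reports      bonus
dept                     
Ops          3  41.333333
Eng          1  32.000000
Sales        1  32.000000
Data         3  23.333333
HR           1  21.000000
add column bonus_plus_10 = t['bonus'] + 10:
       reports      bonus  bonus_plus_10
dept                                    
Ops          3  41.333333      51.333333
Eng          1  32.000000      42.000000
Sales        1  32.000000      42.000000
Data         3  23.333333      33.333333
HR           1  21.000000      31.000000
add column total = t['bonus_plus_10'] + t['bonus']:
       reports      bonus  bonus_plus_10      total
dept                                               
Ops          3  41.333333      51.333333  92.666667
Eng          1  32.000000      42.000000  74.000000
Sales        1  32.000000      42.000000  74.000000
Data         3  23.333333      33.333333  56.666667
HR           1  21.000000      31.000000  52.000000
The mean of column 'total' is 69.8666666667.

69.8666666667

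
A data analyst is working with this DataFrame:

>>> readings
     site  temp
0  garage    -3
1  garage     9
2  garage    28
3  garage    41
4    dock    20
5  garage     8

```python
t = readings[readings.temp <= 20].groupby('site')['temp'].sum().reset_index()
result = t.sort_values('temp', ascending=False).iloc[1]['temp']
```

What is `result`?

filter rows where temp <= 20:
     site  temp
0  garage    -3
1  garage     9
4    dock    20
5  garage     8
group by site, sum of temp:
site
dock      20
garage    14
Name: temp, dtype: int64
reset_index():
     site  temp
0    dock    20
1  garage    14
sort by temp descending:
     site  temp
0    dock    20
1  garage    14
Finally, value at position 1, column 'temp' = 14.

14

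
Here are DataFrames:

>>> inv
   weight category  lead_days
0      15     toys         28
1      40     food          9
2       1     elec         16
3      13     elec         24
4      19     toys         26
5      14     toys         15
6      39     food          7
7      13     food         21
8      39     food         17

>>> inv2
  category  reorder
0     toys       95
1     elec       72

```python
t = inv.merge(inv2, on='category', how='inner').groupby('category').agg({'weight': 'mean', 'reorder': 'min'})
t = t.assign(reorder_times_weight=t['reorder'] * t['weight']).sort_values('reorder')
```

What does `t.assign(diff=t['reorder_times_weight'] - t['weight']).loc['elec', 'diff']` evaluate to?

497.0

merge on 'category' (how='inner') → 5 rows:
   weight category  lead_days  reorder
0      15     toys         28       95
1       1     elec         16       72
2      13     elec         24       72
3      19     toys         26       95
4      14     toys         15       95
group by category: mean(weight), min(reorder):
          weight  reorder
category                 
elec         7.0       72
toys        16.0       95
add column reorder_times_weight = t['reorder'] * t['weight']:
          weight  reorder  reorder_times_weight
category                                       
elec         7.0       72                 504.0
toys        16.0       95                1520.0
sort by reorder:
          weight  reorder  reorder_times_weight
category                                       
elec         7.0       72                 504.0
toys        16.0       95                1520.0
add column diff = t['reorder_times_weight'] - t['weight']:
          weight  reorder  reorder_times_weight    diff
category                                               
elec         7.0       72                 504.0   497.0
toys        16.0       95                1520.0  1504.0
Finally, value at row 'elec', column 'diff' = 497.0.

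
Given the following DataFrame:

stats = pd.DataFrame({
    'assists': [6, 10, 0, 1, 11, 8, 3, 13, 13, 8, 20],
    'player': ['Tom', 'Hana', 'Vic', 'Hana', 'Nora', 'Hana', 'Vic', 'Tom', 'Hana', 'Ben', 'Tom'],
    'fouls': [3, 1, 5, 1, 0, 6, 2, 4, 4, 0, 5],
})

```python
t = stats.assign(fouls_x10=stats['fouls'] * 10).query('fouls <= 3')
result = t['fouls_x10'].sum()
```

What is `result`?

add column fouls_x10 = stats['fouls'] * 10:
    assists player  fouls  fouls_x10
0         6    Tom      3         30
1        10   Hana      1         10
2         0    Vic      5         50
3         1   Hana      1         10
4        11   Nora      0          0
5         8   Hana      6         60
6         3    Vic      2         20
7        13    Tom      4         40
8        13   Hana      4         40
9         8    Ben      0          0
10       20    Tom      5         50
filter rows where fouls <= 3:
   assists player  fouls  fouls_x10
0        6    Tom      3         30
1       10   Hana      1         10
3        1   Hana      1         10
4       11   Nora      0          0
6        3    Vic      2         20
9        8    Ben      0          0

70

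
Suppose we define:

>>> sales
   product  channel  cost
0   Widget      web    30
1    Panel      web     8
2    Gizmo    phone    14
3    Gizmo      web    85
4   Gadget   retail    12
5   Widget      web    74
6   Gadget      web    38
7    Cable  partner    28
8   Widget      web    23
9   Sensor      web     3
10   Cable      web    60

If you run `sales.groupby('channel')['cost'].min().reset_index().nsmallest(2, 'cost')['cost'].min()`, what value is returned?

group by channel, min of cost:
channel
partner    28
phone      14
retail     12
web         3
Name: cost, dtype: int64
reset_index():
   channel  cost
0  partner    28
1    phone    14
2   retail    12
3      web     3
take 2 rows with smallest cost:
  channel  cost
3     web     3
2  retail    12

3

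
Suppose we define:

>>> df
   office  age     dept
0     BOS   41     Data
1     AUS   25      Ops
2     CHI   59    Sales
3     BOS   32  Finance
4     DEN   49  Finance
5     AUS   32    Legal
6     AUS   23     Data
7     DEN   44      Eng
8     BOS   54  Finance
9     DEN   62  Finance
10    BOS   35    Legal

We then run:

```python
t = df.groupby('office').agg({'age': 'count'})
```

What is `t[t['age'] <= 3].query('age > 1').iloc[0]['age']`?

3

group by office, count of age:
        age
office     
AUS       3
BOS       4
CHI       1
DEN       3
filter rows where age <= 3:
        age
office     
AUS       3
CHI       1
DEN       3
filter rows where age > 1:
        age
office     
AUS       3
DEN       3
So iloc[0]['age'] = 3.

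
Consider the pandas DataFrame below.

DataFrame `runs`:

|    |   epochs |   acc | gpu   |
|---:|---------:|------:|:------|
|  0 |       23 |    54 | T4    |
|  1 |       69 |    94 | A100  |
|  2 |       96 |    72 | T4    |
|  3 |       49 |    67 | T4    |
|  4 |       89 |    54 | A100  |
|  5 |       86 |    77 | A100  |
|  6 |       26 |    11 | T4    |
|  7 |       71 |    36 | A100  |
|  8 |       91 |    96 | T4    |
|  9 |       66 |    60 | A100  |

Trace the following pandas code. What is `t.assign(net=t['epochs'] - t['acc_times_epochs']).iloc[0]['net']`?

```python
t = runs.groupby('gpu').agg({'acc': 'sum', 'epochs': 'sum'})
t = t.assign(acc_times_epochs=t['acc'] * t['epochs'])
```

group by gpu: sum(acc), sum(epochs):
      acc  epochs
gpu              
A100  321     381
T4    300     285
add column acc_times_epochs = t['acc'] * t['epochs']:
      acc  epochs  acc_times_epochs
gpu                                
A100  321     381            122301
T4    300     285             85500
add column net = t['epochs'] - t['acc_times_epochs']:
      acc  epochs  acc_times_epochs     net
gpu                                        
A100  321     381            122301 -121920
T4    300     285             85500  -85215
Hence -121920.

-121920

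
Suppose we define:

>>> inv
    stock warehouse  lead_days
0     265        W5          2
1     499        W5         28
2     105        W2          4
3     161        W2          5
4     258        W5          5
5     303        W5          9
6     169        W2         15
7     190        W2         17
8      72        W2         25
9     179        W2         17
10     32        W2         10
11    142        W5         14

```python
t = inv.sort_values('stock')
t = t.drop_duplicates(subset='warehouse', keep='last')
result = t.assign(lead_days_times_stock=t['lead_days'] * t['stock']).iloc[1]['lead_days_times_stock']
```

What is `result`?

sort by stock:
    stock warehouse  lead_days
10     32        W2         10
8      72        W2         25
2     105        W2          4
11    142        W5         14
3     161        W2          5
6     169        W2         15
9     179        W2         17
7     190        W2         17
4     258        W5          5
0     265        W5          2
5     303        W5          9
1     499        W5         28
drop duplicate warehouse (keep=last):
   stock warehouse  lead_days
7    190        W2         17
1    499        W5         28
add column lead_days_times_stock = t['lead_days'] * t['stock']:
   stock warehouse  lead_days  lead_days_times_stock
7    190        W2         17                   3230
1    499        W5         28                  13972

13972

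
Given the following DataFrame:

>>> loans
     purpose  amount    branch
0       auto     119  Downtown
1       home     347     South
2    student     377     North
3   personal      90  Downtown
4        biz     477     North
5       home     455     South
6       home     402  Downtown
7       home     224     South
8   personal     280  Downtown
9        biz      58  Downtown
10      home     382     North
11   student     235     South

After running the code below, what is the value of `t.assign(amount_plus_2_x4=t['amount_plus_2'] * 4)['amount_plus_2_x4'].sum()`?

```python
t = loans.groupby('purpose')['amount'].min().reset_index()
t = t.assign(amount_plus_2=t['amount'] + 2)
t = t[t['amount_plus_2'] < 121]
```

608

group by purpose, min of amount:
purpose
auto        119
biz          58
home        224
personal     90
student     235
Name: amount, dtype: int64
reset_index():
    purpose  amount
0      auto     119
1       biz      58
2      home     224
3  personal      90
4   student     235
add column amount_plus_2 = t['amount'] + 2:
    purpose  amount  amount_plus_2
0      auto     119            121
1       biz      58             60
2      home     224            226
3  personal      90             92
4   student     235            237
filter rows where amount_plus_2 < 121:
    purpose  amount  amount_plus_2
1       biz      58             60
3  personal      90             92
add column amount_plus_2_x4 = t['amount_plus_2'] * 4:
    purpose  amount  amount_plus_2  amount_plus_2_x4
1       biz      58             60               240
3  personal      90             92               368
Finally, sum of column 'amount_plus_2_x4' = 608.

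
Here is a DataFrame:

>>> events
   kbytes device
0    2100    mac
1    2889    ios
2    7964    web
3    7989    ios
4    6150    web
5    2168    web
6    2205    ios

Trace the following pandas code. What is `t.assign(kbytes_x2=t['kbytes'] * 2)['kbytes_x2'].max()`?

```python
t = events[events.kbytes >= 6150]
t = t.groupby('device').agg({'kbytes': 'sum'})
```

28228

filter rows where kbytes >= 6150:
   kbytes device
2    7964    web
3    7989    ios
4    6150    web
group by device, sum of kbytes:
        kbytes
device        
ios       7989
web      14114
add column kbytes_x2 = t['kbytes'] * 2:
        kbytes  kbytes_x2
device                   
ios       7989      15978
web      14114      28228
So max() = 28228.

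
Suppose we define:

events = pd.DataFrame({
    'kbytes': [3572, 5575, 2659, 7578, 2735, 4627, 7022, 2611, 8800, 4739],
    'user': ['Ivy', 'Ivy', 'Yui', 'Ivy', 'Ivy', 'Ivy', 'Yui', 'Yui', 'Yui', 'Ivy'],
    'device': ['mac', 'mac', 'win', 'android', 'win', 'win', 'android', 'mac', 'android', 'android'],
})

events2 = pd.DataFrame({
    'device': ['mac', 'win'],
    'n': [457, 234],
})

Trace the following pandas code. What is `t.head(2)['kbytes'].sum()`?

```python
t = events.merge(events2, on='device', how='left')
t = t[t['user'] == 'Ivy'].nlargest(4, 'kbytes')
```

merge on 'device' (how='left') → 10 rows:
   kbytes user   device      n
0    3572  Ivy      mac  457.0
1    5575  Ivy      mac  457.0
2    2659  Yui      win  234.0
3    7578  Ivy  android    NaN
4    2735  Ivy      win  234.0
5    4627  Ivy      win  234.0
6    7022  Yui  android    NaN
7    2611  Yui      mac  457.0
8    8800  Yui  android    NaN
9    4739  Ivy  android    NaN
filter rows where user == 'Ivy':
   kbytes user   device      n
0    3572  Ivy      mac  457.0
1    5575  Ivy      mac  457.0
3    7578  Ivy  android    NaN
4    2735  Ivy      win  234.0
5    4627  Ivy      win  234.0
9    4739  Ivy  android    NaN
take 4 rows with largest kbytes:
   kbytes user   device      n
3    7578  Ivy  android    NaN
1    5575  Ivy      mac  457.0
9    4739  Ivy  android    NaN
5    4627  Ivy      win  234.0
take first 2 rows:
   kbytes user   device      n
3    7578  Ivy  android    NaN
1    5575  Ivy      mac  457.0

13153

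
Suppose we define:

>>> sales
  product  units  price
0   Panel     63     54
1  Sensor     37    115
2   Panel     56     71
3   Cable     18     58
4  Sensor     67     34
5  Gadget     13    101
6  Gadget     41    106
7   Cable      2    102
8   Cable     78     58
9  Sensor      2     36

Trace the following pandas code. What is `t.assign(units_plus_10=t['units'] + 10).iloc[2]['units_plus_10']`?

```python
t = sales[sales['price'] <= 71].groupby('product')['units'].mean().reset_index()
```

filter rows where price <= 71:
  product  units  price
0   Panel     63     54
2   Panel     56     71
3   Cable     18     58
4  Sensor     67     34
8   Cable     78     58
9  Sensor      2     36
group by product, mean of units:
product
Cable     48.0
Panel     59.5
Sensor    34.5
Name: units, dtype: float64
reset_index():
  product  units
0   Cable   48.0
1   Panel   59.5
2  Sensor   34.5
add column units_plus_10 = t['units'] + 10:
  product  units  units_plus_10
0   Cable   48.0           58.0
1   Panel   59.5           69.5
2  Sensor   34.5           44.5

44.5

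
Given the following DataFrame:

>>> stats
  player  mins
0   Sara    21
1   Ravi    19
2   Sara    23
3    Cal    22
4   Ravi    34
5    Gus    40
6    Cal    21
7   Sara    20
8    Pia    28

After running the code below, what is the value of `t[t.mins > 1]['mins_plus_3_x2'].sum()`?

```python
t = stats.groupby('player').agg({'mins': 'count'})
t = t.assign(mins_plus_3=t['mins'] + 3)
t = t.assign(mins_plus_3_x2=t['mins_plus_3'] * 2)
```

32

group by player, count of mins:
        mins
player      
Cal        2
Gus        1
Pia        1
Ravi       2
Sara       3
add column mins_plus_3 = t['mins'] + 3:
        mins  mins_plus_3
player                   
Cal        2            5
Gus        1            4
Pia        1            4
Ravi       2            5
Sara       3            6
add column mins_plus_3_x2 = t['mins_plus_3'] * 2:
        mins  mins_plus_3  mins_plus_3_x2
player                                   
Cal        2            5              10
Gus        1            4               8
Pia        1            4               8
Ravi       2            5              10
Sara       3            6              12
filter rows where mins > 1:
        mins  mins_plus_3  mins_plus_3_x2
player                                   
Cal        2            5              10
Ravi       2            5              10
Sara       3            6              12
Finally, sum of column 'mins_plus_3_x2' = 32.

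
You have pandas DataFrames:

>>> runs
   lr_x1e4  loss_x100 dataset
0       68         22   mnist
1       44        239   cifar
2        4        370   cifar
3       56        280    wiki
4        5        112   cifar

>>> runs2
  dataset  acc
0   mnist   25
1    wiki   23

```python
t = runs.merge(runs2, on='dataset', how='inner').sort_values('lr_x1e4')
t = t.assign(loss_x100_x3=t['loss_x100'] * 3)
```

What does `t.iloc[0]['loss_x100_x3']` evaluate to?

840

merge on 'dataset' (how='inner') → 2 rows:
   lr_x1e4  loss_x100 dataset  acc
0       68         22   mnist   25
1       56        280    wiki   23
sort by lr_x1e4:
   lr_x1e4  loss_x100 dataset  acc
1       56        280    wiki   23
0       68         22   mnist   25
add column loss_x100_x3 = t['loss_x100'] * 3:
   lr_x1e4  loss_x100 dataset  acc  loss_x100_x3
1       56        280    wiki   23           840
0       68         22   mnist   25            66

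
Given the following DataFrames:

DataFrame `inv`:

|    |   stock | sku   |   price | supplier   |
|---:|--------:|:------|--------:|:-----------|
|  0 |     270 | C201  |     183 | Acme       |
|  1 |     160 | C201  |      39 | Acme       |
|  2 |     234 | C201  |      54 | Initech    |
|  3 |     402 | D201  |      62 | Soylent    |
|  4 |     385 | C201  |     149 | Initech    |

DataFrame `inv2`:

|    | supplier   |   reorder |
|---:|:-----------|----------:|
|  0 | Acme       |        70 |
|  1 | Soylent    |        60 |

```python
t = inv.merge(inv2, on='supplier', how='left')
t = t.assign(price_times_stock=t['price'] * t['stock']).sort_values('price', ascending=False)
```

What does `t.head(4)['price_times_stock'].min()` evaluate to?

merge on 'supplier' (how='left') → 5 rows:
   stock   sku  price supplier  reorder
0    270  C201    183     Acme     70.0
1    160  C201     39     Acme     70.0
2    234  C201     54  Initech      NaN
3    402  D201     62  Soylent     60.0
4    385  C201    149  Initech      NaN
add column price_times_stock = t['price'] * t['stock']:
   stock   sku  price supplier  reorder  price_times_stock
0    270  C201    183     Acme     70.0              49410
1    160  C201     39     Acme     70.0               6240
2    234  C201     54  Initech      NaN              12636
3    402  D201     62  Soylent     60.0              24924
4    385  C201    149  Initech      NaN              57365
sort by price descending:
   stock   sku  price supplier  reorder  price_times_stock
0    270  C201    183     Acme     70.0              49410
4    385  C201    149  Initech      NaN              57365
3    402  D201     62  Soylent     60.0              24924
2    234  C201     54  Initech      NaN              12636
1    160  C201     39     Acme     70.0               6240
take first 4 rows:
   stock   sku  price supplier  reorder  price_times_stock
0    270  C201    183     Acme     70.0              49410
4    385  C201    149  Initech      NaN              57365
3    402  D201     62  Soylent     60.0              24924
2    234  C201     54  Initech      NaN              12636
Taking the min of column 'price_times_stock' gives 12636.

12636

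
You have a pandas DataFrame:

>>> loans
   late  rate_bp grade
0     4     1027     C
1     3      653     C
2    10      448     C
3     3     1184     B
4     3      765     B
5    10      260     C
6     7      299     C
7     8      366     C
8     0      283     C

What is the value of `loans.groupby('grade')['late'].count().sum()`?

group by grade, count of late:
grade
B    2
C    7
Name: late, dtype: int64
So sum() = 9.

9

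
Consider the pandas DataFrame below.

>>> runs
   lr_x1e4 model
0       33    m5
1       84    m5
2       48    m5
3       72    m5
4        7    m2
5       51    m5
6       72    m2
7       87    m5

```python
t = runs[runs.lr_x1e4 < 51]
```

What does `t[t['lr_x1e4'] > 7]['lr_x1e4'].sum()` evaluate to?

81

filter rows where lr_x1e4 < 51:
   lr_x1e4 model
0       33    m5
2       48    m5
4        7    m2
filter rows where lr_x1e4 > 7:
   lr_x1e4 model
0       33    m5
2       48    m5
Then the sum of column 'lr_x1e4': 81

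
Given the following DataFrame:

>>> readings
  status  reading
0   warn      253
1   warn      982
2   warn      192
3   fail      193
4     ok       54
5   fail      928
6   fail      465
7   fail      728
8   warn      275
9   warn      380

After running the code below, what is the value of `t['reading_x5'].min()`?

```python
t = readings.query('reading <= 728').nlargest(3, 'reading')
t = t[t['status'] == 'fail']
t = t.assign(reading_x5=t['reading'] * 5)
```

2325

filter rows where reading <= 728:
  status  reading
0   warn      253
2   warn      192
3   fail      193
4     ok       54
6   fail      465
7   fail      728
8   warn      275
9   warn      380
take 3 rows with largest reading:
  status  reading
7   fail      728
6   fail      465
9   warn      380
filter rows where status == 'fail':
  status  reading
7   fail      728
6   fail      465
add column reading_x5 = t['reading'] * 5:
  status  reading  reading_x5
7   fail      728        3640
6   fail      465        2325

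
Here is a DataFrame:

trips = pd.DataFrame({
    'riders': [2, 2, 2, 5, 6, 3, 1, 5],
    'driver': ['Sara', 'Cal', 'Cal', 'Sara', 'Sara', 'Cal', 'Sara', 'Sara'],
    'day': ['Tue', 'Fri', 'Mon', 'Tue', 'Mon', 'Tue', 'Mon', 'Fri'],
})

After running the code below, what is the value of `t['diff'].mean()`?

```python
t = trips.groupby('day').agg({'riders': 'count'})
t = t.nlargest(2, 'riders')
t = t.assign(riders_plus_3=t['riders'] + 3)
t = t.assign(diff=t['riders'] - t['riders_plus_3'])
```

group by day, count of riders:
     riders
day        
Fri       2
Mon       3
Tue       3
take 2 rows with largest riders:
     riders
day        
Mon       3
Tue       3
add column riders_plus_3 = t['riders'] + 3:
     riders  riders_plus_3
day                       
Mon       3              6
Tue       3              6
add column diff = t['riders'] - t['riders_plus_3']:
     riders  riders_plus_3  diff
day                             
Mon       3              6    -3
Tue       3              6    -3
Hence -3.0.

-3.0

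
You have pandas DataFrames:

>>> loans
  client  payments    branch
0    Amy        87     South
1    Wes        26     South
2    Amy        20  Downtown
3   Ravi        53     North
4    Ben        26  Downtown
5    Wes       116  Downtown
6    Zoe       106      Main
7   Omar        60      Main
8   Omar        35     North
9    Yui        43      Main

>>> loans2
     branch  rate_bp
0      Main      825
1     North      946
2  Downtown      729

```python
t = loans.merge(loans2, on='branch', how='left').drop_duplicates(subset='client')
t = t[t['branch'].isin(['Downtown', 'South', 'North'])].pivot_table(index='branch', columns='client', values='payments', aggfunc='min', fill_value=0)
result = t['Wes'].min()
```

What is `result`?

0

merge on 'branch' (how='left') → 10 rows:
  client  payments    branch  rate_bp
0    Amy        87     South      NaN
1    Wes        26     South      NaN
2    Amy        20  Downtown    729.0
3   Ravi        53     North    946.0
4    Ben        26  Downtown    729.0
5    Wes       116  Downtown    729.0
6    Zoe       106      Main    825.0
7   Omar        60      Main    825.0
8   Omar        35     North    946.0
9    Yui        43      Main    825.0
drop duplicate client (keep=first):
  client  payments    branch  rate_bp
0    Amy        87     South      NaN
1    Wes        26     South      NaN
3   Ravi        53     North    946.0
4    Ben        26  Downtown    729.0
6    Zoe       106      Main    825.0
7   Omar        60      Main    825.0
9    Yui        43      Main    825.0
filter rows where branch in ['Downtown', 'South', 'North']:
  client  payments    branch  rate_bp
0    Amy        87     South      NaN
1    Wes        26     South      NaN
3   Ravi        53     North    946.0
4    Ben        26  Downtown    729.0
pivot: rows=branch, cols=client, min(payments):
client    Amy  Ben  Ravi  Wes
branch                       
Downtown    0   26     0    0
North       0    0    53    0
South      87    0     0   26
Then the min of column 'Wes': 0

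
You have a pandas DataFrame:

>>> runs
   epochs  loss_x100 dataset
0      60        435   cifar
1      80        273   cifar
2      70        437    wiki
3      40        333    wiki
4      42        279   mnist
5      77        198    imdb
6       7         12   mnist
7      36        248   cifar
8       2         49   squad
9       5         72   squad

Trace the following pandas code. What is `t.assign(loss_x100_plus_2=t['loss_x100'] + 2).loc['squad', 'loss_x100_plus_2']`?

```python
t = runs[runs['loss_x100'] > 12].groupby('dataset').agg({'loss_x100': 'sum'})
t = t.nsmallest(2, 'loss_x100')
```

filter rows where loss_x100 > 12:
   epochs  loss_x100 dataset
0      60        435   cifar
1      80        273   cifar
2      70        437    wiki
3      40        333    wiki
4      42        279   mnist
5      77        198    imdb
7      36        248   cifar
8       2         49   squad
9       5         72   squad
group by dataset, sum of loss_x100:
         loss_x100
dataset           
cifar          956
imdb           198
mnist          279
squad          121
wiki           770
take 2 rows with smallest loss_x100:
         loss_x100
dataset           
squad          121
imdb           198
add column loss_x100_plus_2 = t['loss_x100'] + 2:
         loss_x100  loss_x100_plus_2
dataset                             
squad          121               123
imdb           198               200

123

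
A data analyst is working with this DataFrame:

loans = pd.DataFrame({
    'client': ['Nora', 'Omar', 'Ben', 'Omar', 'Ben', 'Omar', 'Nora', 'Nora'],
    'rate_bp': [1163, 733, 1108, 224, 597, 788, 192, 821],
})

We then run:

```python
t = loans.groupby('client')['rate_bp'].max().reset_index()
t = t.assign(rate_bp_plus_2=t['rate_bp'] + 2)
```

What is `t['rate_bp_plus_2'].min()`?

790

group by client, max of rate_bp:
client
Ben     1108
Nora    1163
Omar     788
Name: rate_bp, dtype: int64
reset_index():
  client  rate_bp
0    Ben     1108
1   Nora     1163
2   Omar      788
add column rate_bp_plus_2 = t['rate_bp'] + 2:
  client  rate_bp  rate_bp_plus_2
0    Ben     1108            1110
1   Nora     1163            1165
2   Omar      788             790
So min() = 790.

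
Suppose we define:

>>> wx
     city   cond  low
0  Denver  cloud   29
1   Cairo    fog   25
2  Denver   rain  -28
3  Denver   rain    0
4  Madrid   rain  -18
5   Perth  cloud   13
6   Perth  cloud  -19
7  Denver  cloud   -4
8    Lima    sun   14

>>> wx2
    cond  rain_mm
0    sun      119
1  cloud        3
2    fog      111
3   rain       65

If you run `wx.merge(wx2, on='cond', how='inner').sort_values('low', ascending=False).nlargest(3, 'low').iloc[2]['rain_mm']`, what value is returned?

merge on 'cond' (how='inner') → 9 rows:
     city   cond  low  rain_mm
0  Denver  cloud   29        3
1   Cairo    fog   25      111
2  Denver   rain  -28       65
3  Denver   rain    0       65
4  Madrid   rain  -18       65
5   Perth  cloud   13        3
6   Perth  cloud  -19        3
7  Denver  cloud   -4        3
8    Lima    sun   14      119
sort by low descending:
     city   cond  low  rain_mm
0  Denver  cloud   29        3
1   Cairo    fog   25      111
8    Lima    sun   14      119
5   Perth  cloud   13        3
3  Denver   rain    0       65
7  Denver  cloud   -4        3
4  Madrid   rain  -18       65
6   Perth  cloud  -19        3
2  Denver   rain  -28       65
take 3 rows with largest low:
     city   cond  low  rain_mm
0  Denver  cloud   29        3
1   Cairo    fog   25      111
8    Lima    sun   14      119
The value at position 2, column 'rain_mm' is 119.

119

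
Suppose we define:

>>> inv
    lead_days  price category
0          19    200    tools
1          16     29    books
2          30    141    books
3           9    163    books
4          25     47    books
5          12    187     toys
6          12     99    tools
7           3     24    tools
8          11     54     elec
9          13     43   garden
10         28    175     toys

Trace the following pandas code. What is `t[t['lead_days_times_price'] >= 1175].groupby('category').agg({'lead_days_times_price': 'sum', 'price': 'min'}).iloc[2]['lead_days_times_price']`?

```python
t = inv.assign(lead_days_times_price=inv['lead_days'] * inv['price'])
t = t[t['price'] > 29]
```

add column lead_days_times_price = inv['lead_days'] * inv['price']:
    lead_days  price category  lead_days_times_price
0          19    200    tools                   3800
1          16     29    books                    464
2          30    141    books                   4230
3           9    163    books                   1467
4          25     47    books                   1175
5          12    187     toys                   2244
6          12     99    tools                   1188
7           3     24    tools                     72
8          11     54     elec                    594
9          13     43   garden                    559
10         28    175     toys                   4900
filter rows where price > 29:
    lead_days  price category  lead_days_times_price
0          19    200    tools                   3800
2          30    141    books                   4230
3           9    163    books                   1467
4          25     47    books                   1175
5          12    187     toys                   2244
6          12     99    tools                   1188
8          11     54     elec                    594
9          13     43   garden                    559
10         28    175     toys                   4900
filter rows where lead_days_times_price >= 1175:
    lead_days  price category  lead_days_times_price
0          19    200    tools                   3800
2          30    141    books                   4230
3           9    163    books                   1467
4          25     47    books                   1175
5          12    187     toys                   2244
6          12     99    tools                   1188
10         28    175     toys                   4900
group by category: sum(lead_days_times_price), min(price):
          lead_days_times_price  price
category                              
books                      6872     47
tools                      4988     99
toys                       7144    175
Hence 7144.

7144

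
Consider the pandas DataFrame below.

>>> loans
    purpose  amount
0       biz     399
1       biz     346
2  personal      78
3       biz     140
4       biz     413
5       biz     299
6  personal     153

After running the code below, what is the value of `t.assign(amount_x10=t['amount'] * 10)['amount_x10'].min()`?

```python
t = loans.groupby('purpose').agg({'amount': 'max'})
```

group by purpose, max of amount:
          amount
purpose         
biz          413
personal     153
add column amount_x10 = t['amount'] * 10:
          amount  amount_x10
purpose                     
biz          413        4130
personal     153        1530
So min() = 1530.

1530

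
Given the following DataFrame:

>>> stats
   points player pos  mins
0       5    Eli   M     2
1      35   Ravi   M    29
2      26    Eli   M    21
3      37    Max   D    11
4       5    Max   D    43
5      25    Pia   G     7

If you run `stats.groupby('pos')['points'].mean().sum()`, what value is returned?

68.0

group by pos, mean of points:
pos
D    21.0
G    25.0
M    22.0
Name: points, dtype: float64
sum of the resulting series → 68.0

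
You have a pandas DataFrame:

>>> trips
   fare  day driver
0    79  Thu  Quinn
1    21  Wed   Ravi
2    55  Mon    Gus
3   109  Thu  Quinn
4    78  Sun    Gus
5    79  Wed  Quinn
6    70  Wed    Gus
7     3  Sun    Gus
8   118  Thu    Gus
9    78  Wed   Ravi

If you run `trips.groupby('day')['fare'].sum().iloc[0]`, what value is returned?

group by day, sum of fare:
day
Mon     55
Sun     81
Thu    306
Wed    248
Name: fare, dtype: int64

55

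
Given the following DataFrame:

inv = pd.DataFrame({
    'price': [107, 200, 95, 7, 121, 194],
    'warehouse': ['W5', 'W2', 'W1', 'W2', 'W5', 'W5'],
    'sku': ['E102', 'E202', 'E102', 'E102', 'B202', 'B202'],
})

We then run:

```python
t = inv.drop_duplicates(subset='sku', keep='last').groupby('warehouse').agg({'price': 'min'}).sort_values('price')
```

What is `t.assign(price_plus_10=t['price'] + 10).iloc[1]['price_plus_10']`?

drop duplicate sku (keep=last):
   price warehouse   sku
1    200        W2  E202
3      7        W2  E102
5    194        W5  B202
group by warehouse, min of price:
           price
warehouse       
W2             7
W5           194
sort by price:
           price
warehouse       
W2             7
W5           194
add column price_plus_10 = t['price'] + 10:
           price  price_plus_10
warehouse                      
W2             7             17
W5           194            204
Taking the value at position 1, column 'price_plus_10' gives 204.

204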